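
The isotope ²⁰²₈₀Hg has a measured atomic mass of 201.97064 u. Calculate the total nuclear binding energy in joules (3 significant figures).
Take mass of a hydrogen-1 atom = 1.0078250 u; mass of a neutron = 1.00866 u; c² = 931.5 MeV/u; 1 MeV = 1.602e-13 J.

2.55e-10 J

Z = 80, so N = A − Z = 202 − 80 = 122.
Total constituent mass: 80 × 1.0078250 + 122 × 1.00866 = 203.6825200 u
The mass defect is 203.6825200 − 201.97064 = 1.7118800 u.
E_B = 1.7118800 × 931.5 = 1594.62 MeV
In joules: 1594.62 MeV × 1.602e-13 J/MeV = 2.5546e-10 J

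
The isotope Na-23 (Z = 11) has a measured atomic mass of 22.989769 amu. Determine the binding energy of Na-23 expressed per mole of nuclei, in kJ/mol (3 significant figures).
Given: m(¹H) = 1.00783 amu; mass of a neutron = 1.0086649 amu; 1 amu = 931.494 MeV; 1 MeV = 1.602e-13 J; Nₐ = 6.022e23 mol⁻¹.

1.80e+10 kJ/mol

Z = 11, so N = A − Z = 23 − 11 = 12.
Mass of separated nucleons = 11(1.00783) + 12(1.0086649) = 11.08613 + 12.1039788 = 23.1901088 amu
Δm = 23.1901088 − 22.989769 = 0.2003398 amu
Binding energy = Δm·c² = 0.2003398 × 931.494 MeV/amu = 186.615 MeV
Per nucleus in joules: 186.615 MeV × 1.602e-13 J/MeV = 2.9896e-11 J
Per mole: 2.9896e-11 J × 6.022e23 mol⁻¹ = 1.8003e+13 J/mol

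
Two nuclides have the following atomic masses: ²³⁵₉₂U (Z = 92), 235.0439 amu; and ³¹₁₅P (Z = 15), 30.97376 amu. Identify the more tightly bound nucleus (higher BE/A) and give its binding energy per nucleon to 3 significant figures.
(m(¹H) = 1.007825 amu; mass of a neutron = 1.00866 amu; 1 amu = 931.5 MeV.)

³¹₁₅P; 8.48 MeV/nucleon

²³⁵₉₂U: Σm = 92(1.007825) + 143(1.00866) = 236.958280 amu; Δm = 1.914380 amu; E_B = 1783.2 MeV; E_B/A = 7.588 MeV
³¹₁₅P: Σm = 15(1.007825) + 16(1.00866) = 31.255935 amu; Δm = 0.282175 amu; E_B = 262.85 MeV; E_B/A = 8.479 MeV
³¹₁₅P has the higher binding energy per nucleon, so it is the more tightly bound nucleus.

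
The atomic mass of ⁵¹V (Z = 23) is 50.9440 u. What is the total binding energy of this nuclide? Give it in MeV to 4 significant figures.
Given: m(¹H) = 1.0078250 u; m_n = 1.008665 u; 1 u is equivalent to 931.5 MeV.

445.8 MeV

With 23 protons and 28 neutrons (A = 51):
Mass of separated nucleons = 23(1.0078250) + 28(1.008665) = 23.1799750 + 28.242620 = 51.4225950 u
Mass defect Δm = 51.4225950 − 50.9440 = 0.4785950 u
E_B = 0.4785950 × 931.5 = 445.811 MeV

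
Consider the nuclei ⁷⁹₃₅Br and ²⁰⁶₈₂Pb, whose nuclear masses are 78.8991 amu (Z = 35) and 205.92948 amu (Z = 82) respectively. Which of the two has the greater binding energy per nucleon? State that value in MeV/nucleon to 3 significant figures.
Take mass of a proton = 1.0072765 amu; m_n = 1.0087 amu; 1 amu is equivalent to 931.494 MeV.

⁷⁹₃₅Br: Σm = 35(1.0072765) + 44(1.0087) = 79.6374775 amu; Δm = 0.7383775 amu; E_B = 687.79 MeV; E_B/A = 8.706 MeV
²⁰⁶₈₂Pb: Σm = 82(1.0072765) + 124(1.0087) = 207.6754730 amu; Δm = 1.7459930 amu; E_B = 1626.4 MeV; E_B/A = 7.895 MeV
⁷⁹₃₅Br has the higher binding energy per nucleon, so it is the more tightly bound nucleus.

⁷⁹₃₅Br; 8.71 MeV/nucleon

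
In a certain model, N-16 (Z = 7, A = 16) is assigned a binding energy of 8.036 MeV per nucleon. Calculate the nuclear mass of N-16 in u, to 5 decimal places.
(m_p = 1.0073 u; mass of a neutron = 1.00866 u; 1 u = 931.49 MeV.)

15.99101 u

Total binding energy = 16 × 8.036 = 128.576 MeV
Mass defect = 128.576 MeV / (931.49 MeV/u) = 0.1380326 u
Constituent mass = 7(1.0073) + 9(1.00866) = 16.12904 u
Nuclear mass = 16.12904 − 0.1380326 = 15.9910074 u ≈ 15.99101 u (to 5 decimal places)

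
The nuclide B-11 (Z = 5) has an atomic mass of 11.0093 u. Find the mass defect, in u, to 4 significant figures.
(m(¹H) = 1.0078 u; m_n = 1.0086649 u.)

Mass of separated nucleons = 5(1.0078) + 6(1.0086649) = 5.0390 + 6.0519894 = 11.0909894 u
The mass defect is 11.0909894 − 11.0093 = 0.0816894 u.

0.08169 u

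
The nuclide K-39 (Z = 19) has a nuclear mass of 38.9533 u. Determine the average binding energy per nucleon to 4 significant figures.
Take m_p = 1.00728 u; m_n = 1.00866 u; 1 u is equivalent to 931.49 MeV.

The nucleus contains 19 protons and 39 − 19 = 20 neutrons.
Mass of separated nucleons = 19(1.00728) + 20(1.00866) = 19.13832 + 20.17320 = 39.31152 u
Mass defect Δm = 39.31152 − 38.9533 = 0.35822 u
Converting to energy: 0.35822 u × 931.49 MeV/u = 333.678 MeV
BE/A = 333.678 MeV / 39 = 8.556 MeV/nucleon

8.556 MeV/nucleon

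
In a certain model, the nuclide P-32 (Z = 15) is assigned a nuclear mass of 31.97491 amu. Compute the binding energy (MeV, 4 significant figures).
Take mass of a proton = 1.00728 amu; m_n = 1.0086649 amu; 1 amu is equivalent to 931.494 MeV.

Mass of separated nucleons = 15(1.00728) + 17(1.0086649) = 15.10920 + 17.1473033 = 32.2565033 amu
Δm = 32.2565033 − 31.97491 = 0.2815933 amu
Converting to energy: 0.2815933 amu × 931.494 MeV/amu = 262.302 MeV

262.3 MeV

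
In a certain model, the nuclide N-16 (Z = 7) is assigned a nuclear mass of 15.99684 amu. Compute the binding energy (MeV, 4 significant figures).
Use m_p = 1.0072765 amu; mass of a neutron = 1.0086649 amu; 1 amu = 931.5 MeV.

Mass of separated nucleons = 7(1.0072765) + 9(1.0086649) = 7.0509355 + 9.0779841 = 16.1289196 amu
The mass defect is 16.1289196 − 15.99684 = 0.1320796 amu.
Binding energy = Δm·c² = 0.1320796 × 931.5 MeV/amu = 123.032 MeV

123.0 MeV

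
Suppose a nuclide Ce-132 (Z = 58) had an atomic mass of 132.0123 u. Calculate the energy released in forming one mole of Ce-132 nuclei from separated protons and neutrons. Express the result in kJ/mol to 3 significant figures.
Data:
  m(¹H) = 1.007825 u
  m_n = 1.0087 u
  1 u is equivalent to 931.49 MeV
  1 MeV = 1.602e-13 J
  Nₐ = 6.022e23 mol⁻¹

The nucleus contains 58 protons and 132 − 58 = 74 neutrons.
Σm = 58·m(¹H) + 74·m_n = 58.453850 + 74.6438 = 133.097650 u
Mass defect Δm = 133.097650 − 132.0123 = 1.085350 u
Converting to energy: 1.085350 u × 931.49 MeV/u = 1010.99 MeV
Per nucleus in joules: 1010.99 MeV × 1.602e-13 J/MeV = 1.6196e-10 J
Per mole: 1.6196e-10 J × 6.022e23 mol⁻¹ = 9.7532e+13 J/mol

9.75e+10 kJ/mol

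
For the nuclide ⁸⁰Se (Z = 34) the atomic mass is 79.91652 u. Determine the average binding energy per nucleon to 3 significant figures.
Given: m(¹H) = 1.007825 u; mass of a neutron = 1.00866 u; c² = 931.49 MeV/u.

Total constituent mass: 34 × 1.007825 + 46 × 1.00866 = 80.664410 u
Mass defect Δm = 80.664410 − 79.91652 = 0.747890 u
Converting to energy: 0.747890 u × 931.49 MeV/u = 696.652 MeV
Dividing by A = 80 gives 8.708 MeV per nucleon.

8.71 MeV/nucleon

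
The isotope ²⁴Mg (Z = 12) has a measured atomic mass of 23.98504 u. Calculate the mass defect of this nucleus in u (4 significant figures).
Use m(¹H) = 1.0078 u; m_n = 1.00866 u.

The nucleus contains 12 protons and 24 − 12 = 12 neutrons.
Mass of separated nucleons = 12(1.0078) + 12(1.00866) = 12.0936 + 12.10392 = 24.19752 u
The mass defect is 24.19752 − 23.98504 = 0.21248 u.

0.2125 u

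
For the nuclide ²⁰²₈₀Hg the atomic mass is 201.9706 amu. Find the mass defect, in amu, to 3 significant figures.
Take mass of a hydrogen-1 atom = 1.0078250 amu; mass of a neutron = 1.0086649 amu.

1.71 amu

With 80 protons and 122 neutrons (A = 202):
Σm = 80·m(¹H) + 122·m_n = 80.6260000 + 123.0571178 = 203.6831178 amu
The mass defect is 203.6831178 − 201.9706 = 1.7125178 amu.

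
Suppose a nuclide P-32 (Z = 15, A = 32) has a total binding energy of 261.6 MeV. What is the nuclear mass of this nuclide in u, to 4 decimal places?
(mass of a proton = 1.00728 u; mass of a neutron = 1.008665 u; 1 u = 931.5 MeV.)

Mass defect = 261.6 MeV / (931.5 MeV/u) = 0.280837 u
Constituent mass = 15(1.00728) + 17(1.008665) = 32.256505 u
Nuclear mass = 32.256505 − 0.280837 = 31.975668 u ≈ 31.9757 u (to 4 decimal places)

31.9757 u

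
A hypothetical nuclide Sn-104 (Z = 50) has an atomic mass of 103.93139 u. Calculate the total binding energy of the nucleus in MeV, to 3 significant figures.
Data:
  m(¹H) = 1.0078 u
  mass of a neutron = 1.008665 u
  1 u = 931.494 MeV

863 MeV

Mass of separated nucleons = 50(1.0078) + 54(1.008665) = 50.3900 + 54.467910 = 104.857910 u
Δm = 104.857910 − 103.93139 = 0.926520 u
E_B = 0.926520 × 931.494 = 863.048 MeV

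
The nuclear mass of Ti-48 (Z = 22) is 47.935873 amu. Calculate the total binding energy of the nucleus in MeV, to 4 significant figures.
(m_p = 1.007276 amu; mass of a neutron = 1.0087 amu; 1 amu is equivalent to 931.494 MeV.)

419.5 MeV

The nucleus contains 22 protons and 48 − 22 = 26 neutrons.
Mass of separated nucleons = 22(1.007276) + 26(1.0087) = 22.160072 + 26.2262 = 48.386272 amu
Δm = 48.386272 − 47.935873 = 0.450399 amu
Converting to energy: 0.450399 amu × 931.494 MeV/amu = 419.544 MeV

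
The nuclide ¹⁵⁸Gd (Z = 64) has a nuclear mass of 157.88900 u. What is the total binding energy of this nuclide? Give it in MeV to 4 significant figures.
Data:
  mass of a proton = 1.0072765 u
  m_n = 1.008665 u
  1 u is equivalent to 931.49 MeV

1296 MeV

Σm = 64·m_p + 94·m_n = 64.4656960 + 94.814510 = 159.2802060 u
The mass defect is 159.2802060 − 157.88900 = 1.3912060 u.
Converting to energy: 1.3912060 u × 931.49 MeV/u = 1295.89 MeV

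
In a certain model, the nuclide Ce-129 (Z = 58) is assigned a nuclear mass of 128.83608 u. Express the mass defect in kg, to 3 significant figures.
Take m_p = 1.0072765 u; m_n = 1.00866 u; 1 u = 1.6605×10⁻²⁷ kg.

1.99e-27 kg

Σm = 58·m_p + 71·m_n = 58.4220370 + 71.61486 = 130.0368970 u
Δm = 130.0368970 − 128.83608 = 1.2008170 u
In SI units: 1.2008170 u × 1.6605×10⁻²⁷ kg/u = 1.9940e-27 kg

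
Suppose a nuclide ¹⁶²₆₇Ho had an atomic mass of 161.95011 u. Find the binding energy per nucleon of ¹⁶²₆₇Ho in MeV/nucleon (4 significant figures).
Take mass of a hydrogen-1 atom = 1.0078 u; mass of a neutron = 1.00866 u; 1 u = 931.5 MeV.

Total constituent mass: 67 × 1.0078 + 95 × 1.00866 = 163.34530 u
The mass defect is 163.34530 − 161.95011 = 1.39519 u.
Converting to energy: 1.39519 u × 931.5 MeV/u = 1299.62 MeV
Dividing by A = 162 gives 8.022 MeV per nucleon.

8.022 MeV/nucleon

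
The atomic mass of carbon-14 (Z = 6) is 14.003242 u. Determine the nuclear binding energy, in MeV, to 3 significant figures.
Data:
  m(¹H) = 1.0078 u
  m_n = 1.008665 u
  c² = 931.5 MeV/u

105 MeV

Σm = 6·m(¹H) + 8·m_n = 6.0468 + 8.069320 = 14.116120 u
The mass defect is 14.116120 − 14.003242 = 0.112878 u.
Converting to energy: 0.112878 u × 931.5 MeV/u = 105.146 MeV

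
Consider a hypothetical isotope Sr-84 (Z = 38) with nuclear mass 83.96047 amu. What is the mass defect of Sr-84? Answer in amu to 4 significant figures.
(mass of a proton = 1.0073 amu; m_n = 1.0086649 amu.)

With 38 protons and 46 neutrons (A = 84):
Total constituent mass: 38 × 1.0073 + 46 × 1.0086649 = 84.6759854 amu
Mass defect Δm = 84.6759854 − 83.96047 = 0.7155154 amu

0.7155 amu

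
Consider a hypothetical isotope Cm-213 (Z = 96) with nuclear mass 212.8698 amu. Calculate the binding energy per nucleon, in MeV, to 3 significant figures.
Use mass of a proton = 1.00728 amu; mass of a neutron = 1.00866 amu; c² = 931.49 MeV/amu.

8.06 MeV/nucleon

Σm = 96·m_p + 117·m_n = 96.69888 + 118.01322 = 214.71210 amu
The mass defect is 214.71210 − 212.8698 = 1.84230 amu.
Binding energy = Δm·c² = 1.84230 × 931.49 MeV/amu = 1716.08 MeV
Per nucleon: 1716.08 / 213 = 8.057 MeV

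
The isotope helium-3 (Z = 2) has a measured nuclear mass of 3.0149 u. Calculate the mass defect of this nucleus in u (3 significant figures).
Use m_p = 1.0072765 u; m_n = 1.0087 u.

0.00835 u

Mass of separated nucleons = 2(1.0072765) + 1(1.0087) = 2.0145530 + 1.0087 = 3.0232530 u
Δm = 3.0232530 − 3.0149 = 0.0083530 u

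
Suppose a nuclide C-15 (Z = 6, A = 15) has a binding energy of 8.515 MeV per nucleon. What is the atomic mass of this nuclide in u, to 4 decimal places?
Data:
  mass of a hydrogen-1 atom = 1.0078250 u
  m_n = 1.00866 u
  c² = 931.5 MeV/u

Total binding energy = 15 × 8.515 = 127.725 MeV
Mass defect = 127.725 MeV / (931.5 MeV/u) = 0.137118 u
Constituent mass = 6(1.0078250) + 9(1.00866) = 15.1248900 u
Atomic mass = 15.1248900 − 0.137118 = 14.9877720 u ≈ 14.9878 u (to 4 decimal places)

14.9878 u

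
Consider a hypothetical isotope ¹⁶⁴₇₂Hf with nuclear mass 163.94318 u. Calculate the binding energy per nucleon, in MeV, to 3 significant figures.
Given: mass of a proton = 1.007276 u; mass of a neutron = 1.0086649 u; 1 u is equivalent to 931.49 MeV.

7.83 MeV/nucleon

The nucleus contains 72 protons and 164 − 72 = 92 neutrons.
Total constituent mass: 72 × 1.007276 + 92 × 1.0086649 = 165.3210428 u
Δm = 165.3210428 − 163.94318 = 1.3778628 u
Converting to energy: 1.3778628 u × 931.49 MeV/u = 1283.47 MeV
BE/A = 1283.47 MeV / 164 = 7.826 MeV/nucleon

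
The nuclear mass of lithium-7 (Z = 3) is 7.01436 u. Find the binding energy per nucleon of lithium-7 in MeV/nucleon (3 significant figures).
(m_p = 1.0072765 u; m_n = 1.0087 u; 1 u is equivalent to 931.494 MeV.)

Mass of separated nucleons = 3(1.0072765) + 4(1.0087) = 3.0218295 + 4.0348 = 7.0566295 u
Δm = 7.0566295 − 7.01436 = 0.0422695 u
Binding energy = Δm·c² = 0.0422695 × 931.494 MeV/u = 39.3738 MeV
Dividing by A = 7 gives 5.6248 MeV per nucleon.

5.62 MeV/nucleon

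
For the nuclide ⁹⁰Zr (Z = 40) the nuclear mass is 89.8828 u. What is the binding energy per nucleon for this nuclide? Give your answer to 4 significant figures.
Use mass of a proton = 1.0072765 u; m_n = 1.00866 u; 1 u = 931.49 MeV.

Z = 40, so N = A − Z = 90 − 40 = 50.
Mass of separated nucleons = 40(1.0072765) + 50(1.00866) = 40.2910600 + 50.43300 = 90.7240600 u
Mass defect Δm = 90.7240600 − 89.8828 = 0.8412600 u
Binding energy = Δm·c² = 0.8412600 × 931.49 MeV/u = 783.625 MeV
BE/A = 783.625 MeV / 90 = 8.707 MeV/nucleon

8.707 MeV/nucleon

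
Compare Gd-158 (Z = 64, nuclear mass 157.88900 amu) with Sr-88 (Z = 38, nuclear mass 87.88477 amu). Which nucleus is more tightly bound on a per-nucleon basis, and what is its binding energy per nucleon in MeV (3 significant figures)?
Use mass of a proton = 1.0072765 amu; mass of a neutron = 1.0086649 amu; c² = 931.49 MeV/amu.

Sr-88; 8.73 MeV/nucleon

Gd-158: Σm = 64(1.0072765) + 94(1.0086649) = 159.2801966 amu; Δm = 1.3911966 amu; E_B = 1295.9 MeV; E_B/A = 8.202 MeV
Sr-88: Σm = 38(1.0072765) + 50(1.0086649) = 88.7097520 amu; Δm = 0.8249820 amu; E_B = 768.46 MeV; E_B/A = 8.733 MeV
Sr-88 has the higher binding energy per nucleon, so it is the more tightly bound nucleus.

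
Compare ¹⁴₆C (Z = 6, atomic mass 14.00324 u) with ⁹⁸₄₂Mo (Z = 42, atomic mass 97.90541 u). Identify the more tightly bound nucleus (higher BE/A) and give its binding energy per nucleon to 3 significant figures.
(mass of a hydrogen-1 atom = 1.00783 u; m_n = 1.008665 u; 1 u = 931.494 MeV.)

⁹⁸₄₂Mo; 8.64 MeV/nucleon

¹⁴₆C: Σm = 6(1.00783) + 8(1.008665) = 14.116300 u; Δm = 0.113060 u; E_B = 105.31 MeV; E_B/A = 7.522 MeV
⁹⁸₄₂Mo: Σm = 42(1.00783) + 56(1.008665) = 98.814100 u; Δm = 0.908690 u; E_B = 846.44 MeV; E_B/A = 8.637 MeV
⁹⁸₄₂Mo has the higher binding energy per nucleon, so it is the more tightly bound nucleus.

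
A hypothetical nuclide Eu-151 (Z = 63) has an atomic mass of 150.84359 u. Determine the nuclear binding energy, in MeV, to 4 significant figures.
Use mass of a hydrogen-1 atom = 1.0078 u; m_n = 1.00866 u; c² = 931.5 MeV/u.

Σm = 63·m(¹H) + 88·m_n = 63.4914 + 88.76208 = 152.25348 u
Δm = 152.25348 − 150.84359 = 1.40989 u
Converting to energy: 1.40989 u × 931.5 MeV/u = 1313.31 MeV

1313 MeV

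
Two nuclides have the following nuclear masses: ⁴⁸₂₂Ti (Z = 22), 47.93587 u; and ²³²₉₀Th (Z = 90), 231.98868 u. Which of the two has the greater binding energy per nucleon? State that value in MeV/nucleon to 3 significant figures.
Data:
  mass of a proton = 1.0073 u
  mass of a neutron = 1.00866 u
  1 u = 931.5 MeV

⁴⁸₂₂Ti; 8.73 MeV/nucleon

⁴⁸₂₂Ti: Σm = 22(1.0073) + 26(1.00866) = 48.38576 u; Δm = 0.44989 u; E_B = 419.07 MeV; E_B/A = 8.731 MeV
²³²₉₀Th: Σm = 90(1.0073) + 142(1.00866) = 233.88672 u; Δm = 1.89804 u; E_B = 1768.0 MeV; E_B/A = 7.621 MeV
⁴⁸₂₂Ti has the higher binding energy per nucleon, so it is the more tightly bound nucleus.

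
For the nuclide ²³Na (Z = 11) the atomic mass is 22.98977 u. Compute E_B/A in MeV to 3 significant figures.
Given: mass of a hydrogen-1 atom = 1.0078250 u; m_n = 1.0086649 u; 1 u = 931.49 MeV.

Total constituent mass: 11 × 1.0078250 + 12 × 1.0086649 = 23.1900538 u
Δm = 23.1900538 − 22.98977 = 0.2002838 u
Converting to energy: 0.2002838 u × 931.49 MeV/u = 186.562 MeV
BE/A = 186.562 MeV / 23 = 8.111 MeV/nucleon

8.11 MeV/nucleon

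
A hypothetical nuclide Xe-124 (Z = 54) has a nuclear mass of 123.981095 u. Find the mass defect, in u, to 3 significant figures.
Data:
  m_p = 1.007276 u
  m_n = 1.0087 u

The nucleus contains 54 protons and 124 − 54 = 70 neutrons.
Σm = 54·m_p + 70·m_n = 54.392904 + 70.6090 = 125.001904 u
Δm = 125.001904 − 123.981095 = 1.020809 u

1.02 u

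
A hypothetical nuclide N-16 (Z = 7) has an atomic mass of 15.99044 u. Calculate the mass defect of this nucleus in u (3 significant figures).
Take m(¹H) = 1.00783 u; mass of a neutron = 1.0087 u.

With 7 protons and 9 neutrons (A = 16):
Σm = 7·m(¹H) + 9·m_n = 7.05481 + 9.0783 = 16.13311 u
Δm = 16.13311 − 15.99044 = 0.14267 u

0.143 u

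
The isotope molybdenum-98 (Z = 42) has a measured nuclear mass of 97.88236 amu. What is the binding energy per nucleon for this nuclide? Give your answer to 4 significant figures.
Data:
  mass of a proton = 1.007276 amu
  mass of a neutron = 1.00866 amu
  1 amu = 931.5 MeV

Z = 42, so N = A − Z = 98 − 42 = 56.
Total constituent mass: 42 × 1.007276 + 56 × 1.00866 = 98.790552 amu
The mass defect is 98.790552 − 97.88236 = 0.908192 amu.
E_B = 0.908192 × 931.5 = 845.981 MeV
Per nucleon: 845.981 / 98 = 8.632 MeV

8.632 MeV/nucleon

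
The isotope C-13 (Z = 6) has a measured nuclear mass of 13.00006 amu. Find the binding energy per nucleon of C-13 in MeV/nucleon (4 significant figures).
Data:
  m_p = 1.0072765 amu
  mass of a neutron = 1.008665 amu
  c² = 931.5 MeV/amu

Mass of separated nucleons = 6(1.0072765) + 7(1.008665) = 6.0436590 + 7.060655 = 13.1043140 amu
The mass defect is 13.1043140 − 13.00006 = 0.1042540 amu.
Binding energy = Δm·c² = 0.1042540 × 931.5 MeV/amu = 97.1126 MeV
Dividing by A = 13 gives 7.470 MeV per nucleon.

7.470 MeV/nucleon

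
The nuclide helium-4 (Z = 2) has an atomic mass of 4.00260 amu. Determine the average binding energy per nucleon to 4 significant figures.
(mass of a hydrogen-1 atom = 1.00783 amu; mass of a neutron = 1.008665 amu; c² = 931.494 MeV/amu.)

7.077 MeV/nucleon

With 2 protons and 2 neutrons (A = 4):
Mass of separated nucleons = 2(1.00783) + 2(1.008665) = 2.01566 + 2.017330 = 4.032990 amu
Mass defect Δm = 4.032990 − 4.00260 = 0.030390 amu
E_B = 0.030390 × 931.494 = 28.3081 MeV
BE/A = 28.3081 MeV / 4 = 7.077 MeV/nucleon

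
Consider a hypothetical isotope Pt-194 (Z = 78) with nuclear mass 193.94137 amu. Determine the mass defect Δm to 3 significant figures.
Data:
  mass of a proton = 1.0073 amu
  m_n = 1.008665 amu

1.63 amu

The nucleus contains 78 protons and 194 − 78 = 116 neutrons.
Total constituent mass: 78 × 1.0073 + 116 × 1.008665 = 195.574540 amu
The mass defect is 195.574540 − 193.94137 = 1.633170 amu.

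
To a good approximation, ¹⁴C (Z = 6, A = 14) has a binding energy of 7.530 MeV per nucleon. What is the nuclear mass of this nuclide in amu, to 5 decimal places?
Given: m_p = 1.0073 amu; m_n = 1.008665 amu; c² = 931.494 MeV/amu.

Total binding energy = 14 × 7.530 = 105.420 MeV
Mass defect = 105.420 MeV / (931.494 MeV/amu) = 0.1131730 amu
Constituent mass = 6(1.0073) + 8(1.008665) = 14.113120 amu
Nuclear mass = 14.113120 − 0.1131730 = 13.9999470 amu ≈ 13.99995 amu (to 5 decimal places)

13.99995 amu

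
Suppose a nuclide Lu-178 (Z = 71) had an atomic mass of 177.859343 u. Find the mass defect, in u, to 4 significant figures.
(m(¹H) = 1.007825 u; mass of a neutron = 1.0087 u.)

1.627 u

The nucleus contains 71 protons and 178 − 71 = 107 neutrons.
Total constituent mass: 71 × 1.007825 + 107 × 1.0087 = 179.486475 u
Mass defect Δm = 179.486475 − 177.859343 = 1.627132 u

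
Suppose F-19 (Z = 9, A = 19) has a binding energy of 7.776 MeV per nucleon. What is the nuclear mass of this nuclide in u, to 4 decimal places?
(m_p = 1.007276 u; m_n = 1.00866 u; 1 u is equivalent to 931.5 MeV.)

18.9935 u

Total binding energy = 19 × 7.776 = 147.744 MeV
Mass defect = 147.744 MeV / (931.5 MeV/u) = 0.158609 u
Constituent mass = 9(1.007276) + 10(1.00866) = 19.152084 u
Nuclear mass = 19.152084 − 0.158609 = 18.993475 u ≈ 18.9935 u (to 4 decimal places)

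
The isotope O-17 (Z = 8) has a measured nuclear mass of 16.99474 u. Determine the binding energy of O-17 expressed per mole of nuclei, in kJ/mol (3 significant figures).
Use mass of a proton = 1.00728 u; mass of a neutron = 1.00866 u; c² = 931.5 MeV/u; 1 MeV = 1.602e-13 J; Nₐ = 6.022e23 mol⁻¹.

Z = 8, so N = A − Z = 17 − 8 = 9.
Total constituent mass: 8 × 1.00728 + 9 × 1.00866 = 17.13618 u
Mass defect Δm = 17.13618 − 16.99474 = 0.14144 u
Converting to energy: 0.14144 u × 931.5 MeV/u = 131.751 MeV
Per nucleus in joules: 131.751 MeV × 1.602e-13 J/MeV = 2.1107e-11 J
Per mole: 2.1107e-11 J × 6.022e23 mol⁻¹ = 1.2711e+13 J/mol

1.27e+10 kJ/mol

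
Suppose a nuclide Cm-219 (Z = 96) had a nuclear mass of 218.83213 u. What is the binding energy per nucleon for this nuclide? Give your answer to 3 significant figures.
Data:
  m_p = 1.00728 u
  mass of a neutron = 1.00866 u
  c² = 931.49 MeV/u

Mass of separated nucleons = 96(1.00728) + 123(1.00866) = 96.69888 + 124.06518 = 220.76406 u
The mass defect is 220.76406 − 218.83213 = 1.93193 u.
E_B = 1.93193 × 931.49 = 1799.57 MeV
Dividing by A = 219 gives 8.217 MeV per nucleon.

8.22 MeV/nucleon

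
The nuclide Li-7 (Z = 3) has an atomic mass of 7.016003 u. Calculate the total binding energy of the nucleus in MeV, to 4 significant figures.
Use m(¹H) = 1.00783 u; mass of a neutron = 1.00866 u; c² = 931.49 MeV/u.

With 3 protons and 4 neutrons (A = 7):
Σm = 3·m(¹H) + 4·m_n = 3.02349 + 4.03464 = 7.05813 u
Mass defect Δm = 7.05813 − 7.016003 = 0.042127 u
E_B = 0.042127 × 931.49 = 39.2409 MeV

39.24 MeV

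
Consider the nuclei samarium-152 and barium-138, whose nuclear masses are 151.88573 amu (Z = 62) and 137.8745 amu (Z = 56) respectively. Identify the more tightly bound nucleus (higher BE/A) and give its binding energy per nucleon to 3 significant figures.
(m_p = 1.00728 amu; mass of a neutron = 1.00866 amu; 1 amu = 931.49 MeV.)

barium-138; 8.39 MeV/nucleon

samarium-152: Σm = 62(1.00728) + 90(1.00866) = 153.23076 amu; Δm = 1.34503 amu; E_B = 1252.9 MeV; E_B/A = 8.243 MeV
barium-138: Σm = 56(1.00728) + 82(1.00866) = 139.11780 amu; Δm = 1.24330 amu; E_B = 1158.1 MeV; E_B/A = 8.392 MeV
barium-138 has the higher binding energy per nucleon, so it is the more tightly bound nucleus.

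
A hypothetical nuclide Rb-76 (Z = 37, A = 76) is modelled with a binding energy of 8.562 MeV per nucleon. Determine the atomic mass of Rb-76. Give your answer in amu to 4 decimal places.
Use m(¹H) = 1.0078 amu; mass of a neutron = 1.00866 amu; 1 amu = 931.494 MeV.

75.9278 amu

Total binding energy = 76 × 8.562 = 650.712 MeV
Mass defect = 650.712 MeV / (931.494 MeV/amu) = 0.698568 amu
Constituent mass = 37(1.0078) + 39(1.00866) = 76.62634 amu
Atomic mass = 76.62634 − 0.698568 = 75.927772 amu ≈ 75.9278 amu (to 4 decimal places)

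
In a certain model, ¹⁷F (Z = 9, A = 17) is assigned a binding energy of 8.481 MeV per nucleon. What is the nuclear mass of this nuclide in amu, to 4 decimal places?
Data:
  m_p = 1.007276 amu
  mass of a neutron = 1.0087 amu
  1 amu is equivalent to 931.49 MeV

Total binding energy = 17 × 8.481 = 144.177 MeV
Mass defect = 144.177 MeV / (931.49 MeV/amu) = 0.154781 amu
Constituent mass = 9(1.007276) + 8(1.0087) = 17.135084 amu
Nuclear mass = 17.135084 − 0.154781 = 16.980303 amu ≈ 16.9803 amu (to 4 decimal places)

16.9803 amu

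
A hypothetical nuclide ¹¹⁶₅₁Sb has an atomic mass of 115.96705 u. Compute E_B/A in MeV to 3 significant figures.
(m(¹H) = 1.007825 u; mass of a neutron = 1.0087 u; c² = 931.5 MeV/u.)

8.01 MeV/nucleon

Mass of separated nucleons = 51(1.007825) + 65(1.0087) = 51.399075 + 65.5655 = 116.964575 u
Mass defect Δm = 116.964575 − 115.96705 = 0.997525 u
Converting to energy: 0.997525 u × 931.5 MeV/u = 929.195 MeV
Dividing by A = 116 gives 8.010 MeV per nucleon.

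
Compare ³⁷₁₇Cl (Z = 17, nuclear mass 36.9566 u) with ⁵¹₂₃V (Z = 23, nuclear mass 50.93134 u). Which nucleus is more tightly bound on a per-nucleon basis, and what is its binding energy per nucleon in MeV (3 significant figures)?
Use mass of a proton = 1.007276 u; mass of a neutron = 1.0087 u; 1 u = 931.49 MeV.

³⁷₁₇Cl: Σm = 17(1.007276) + 20(1.0087) = 37.297692 u; Δm = 0.341092 u; E_B = 317.72 MeV; E_B/A = 8.587 MeV
⁵¹₂₃V: Σm = 23(1.007276) + 28(1.0087) = 51.410948 u; Δm = 0.479608 u; E_B = 446.75 MeV; E_B/A = 8.760 MeV
⁵¹₂₃V has the higher binding energy per nucleon, so it is the more tightly bound nucleus.

⁵¹₂₃V; 8.76 MeV/nucleon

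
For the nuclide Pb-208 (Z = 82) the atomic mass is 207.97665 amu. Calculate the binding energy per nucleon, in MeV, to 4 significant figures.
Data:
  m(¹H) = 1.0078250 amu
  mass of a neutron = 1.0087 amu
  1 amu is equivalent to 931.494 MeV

Total constituent mass: 82 × 1.0078250 + 126 × 1.0087 = 209.7378500 amu
The mass defect is 209.7378500 − 207.97665 = 1.7612000 amu.
Converting to energy: 1.7612000 amu × 931.494 MeV/amu = 1640.55 MeV
BE/A = 1640.55 MeV / 208 = 7.887 MeV/nucleon

7.887 MeV/nucleon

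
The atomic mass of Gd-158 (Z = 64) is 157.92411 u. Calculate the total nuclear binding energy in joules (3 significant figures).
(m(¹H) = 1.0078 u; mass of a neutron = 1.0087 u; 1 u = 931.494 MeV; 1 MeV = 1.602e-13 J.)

2.08e-10 J

With 64 protons and 94 neutrons (A = 158):
Mass of separated nucleons = 64(1.0078) + 94(1.0087) = 64.4992 + 94.8178 = 159.3170 u
Mass defect Δm = 159.3170 − 157.92411 = 1.39289 u
E_B = 1.39289 × 931.494 = 1297.47 MeV
In joules: 1297.47 MeV × 1.602e-13 J/MeV = 2.0785e-10 J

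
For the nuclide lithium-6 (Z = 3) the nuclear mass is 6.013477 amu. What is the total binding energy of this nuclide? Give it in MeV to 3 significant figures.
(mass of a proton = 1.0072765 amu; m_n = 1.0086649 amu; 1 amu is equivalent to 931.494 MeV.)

32.0 MeV

The nucleus contains 3 protons and 6 − 3 = 3 neutrons.
Σm = 3·m_p + 3·m_n = 3.0218295 + 3.0259947 = 6.0478242 amu
Mass defect Δm = 6.0478242 − 6.013477 = 0.0343472 amu
E_B = 0.0343472 × 931.494 = 31.9942 MeV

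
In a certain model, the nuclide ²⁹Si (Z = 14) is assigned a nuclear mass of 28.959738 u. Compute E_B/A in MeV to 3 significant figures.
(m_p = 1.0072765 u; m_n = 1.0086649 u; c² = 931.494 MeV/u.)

Σm = 14·m_p + 15·m_n = 14.1018710 + 15.1299735 = 29.2318445 u
Mass defect Δm = 29.2318445 − 28.959738 = 0.2721065 u
E_B = 0.2721065 × 931.494 = 253.466 MeV
BE/A = 253.466 MeV / 29 = 8.740 MeV/nucleon

8.74 MeV/nucleon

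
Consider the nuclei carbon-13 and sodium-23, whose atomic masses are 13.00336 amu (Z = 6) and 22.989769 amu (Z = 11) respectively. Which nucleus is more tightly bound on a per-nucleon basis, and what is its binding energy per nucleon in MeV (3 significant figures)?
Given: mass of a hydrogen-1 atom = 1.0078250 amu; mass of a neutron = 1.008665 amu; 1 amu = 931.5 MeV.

sodium-23; 8.11 MeV/nucleon

carbon-13: Σm = 6(1.0078250) + 7(1.008665) = 13.1076050 amu; Δm = 0.1042450 amu; E_B = 97.104 MeV; E_B/A = 7.470 MeV
sodium-23: Σm = 11(1.0078250) + 12(1.008665) = 23.1900550 amu; Δm = 0.2002860 amu; E_B = 186.57 MeV; E_B/A = 8.112 MeV
sodium-23 has the higher binding energy per nucleon, so it is the more tightly bound nucleus.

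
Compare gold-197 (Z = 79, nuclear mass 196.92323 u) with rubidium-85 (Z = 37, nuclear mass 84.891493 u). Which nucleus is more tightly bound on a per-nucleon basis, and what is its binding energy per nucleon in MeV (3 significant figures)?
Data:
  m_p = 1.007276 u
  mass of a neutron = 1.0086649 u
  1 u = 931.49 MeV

gold-197: Σm = 79(1.007276) + 118(1.0086649) = 198.5972622 u; Δm = 1.6740322 u; E_B = 1559.3 MeV; E_B/A = 7.915 MeV
rubidium-85: Σm = 37(1.007276) + 48(1.0086649) = 85.6851272 u; Δm = 0.7936342 u; E_B = 739.26 MeV; E_B/A = 8.697 MeV
rubidium-85 has the higher binding energy per nucleon, so it is the more tightly bound nucleus.

rubidium-85; 8.70 MeV/nucleon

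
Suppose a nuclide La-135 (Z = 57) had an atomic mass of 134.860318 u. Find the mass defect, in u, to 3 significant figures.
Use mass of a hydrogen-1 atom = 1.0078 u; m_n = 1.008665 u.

The nucleus contains 57 protons and 135 − 57 = 78 neutrons.
Total constituent mass: 57 × 1.0078 + 78 × 1.008665 = 136.120470 u
Δm = 136.120470 − 134.860318 = 1.260152 u

1.26 u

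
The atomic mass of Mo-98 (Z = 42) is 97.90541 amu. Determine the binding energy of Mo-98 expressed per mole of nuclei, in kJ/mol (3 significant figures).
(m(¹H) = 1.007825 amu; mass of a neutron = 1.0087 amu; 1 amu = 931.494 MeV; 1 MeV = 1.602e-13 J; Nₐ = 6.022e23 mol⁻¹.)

Mass of separated nucleons = 42(1.007825) + 56(1.0087) = 42.328650 + 56.4872 = 98.815850 amu
Mass defect Δm = 98.815850 − 97.90541 = 0.910440 amu
Converting to energy: 0.910440 amu × 931.494 MeV/amu = 848.069 MeV
Per nucleus in joules: 848.069 MeV × 1.602e-13 J/MeV = 1.3586e-10 J
Per mole: 1.3586e-10 J × 6.022e23 mol⁻¹ = 8.1815e+13 J/mol

8.18e+10 kJ/mol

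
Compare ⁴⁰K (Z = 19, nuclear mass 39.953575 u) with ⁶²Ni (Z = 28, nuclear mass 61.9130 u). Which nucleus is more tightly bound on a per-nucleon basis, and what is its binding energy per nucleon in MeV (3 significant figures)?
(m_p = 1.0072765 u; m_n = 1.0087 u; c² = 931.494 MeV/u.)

⁴⁰K: Σm = 19(1.0072765) + 21(1.0087) = 40.3209535 u; Δm = 0.3673785 u; E_B = 342.21 MeV; E_B/A = 8.555 MeV
⁶²Ni: Σm = 28(1.0072765) + 34(1.0087) = 62.4995420 u; Δm = 0.5865420 u; E_B = 546.36 MeV; E_B/A = 8.812 MeV
⁶²Ni has the higher binding energy per nucleon, so it is the more tightly bound nucleus.

⁶²Ni; 8.81 MeV/nucleon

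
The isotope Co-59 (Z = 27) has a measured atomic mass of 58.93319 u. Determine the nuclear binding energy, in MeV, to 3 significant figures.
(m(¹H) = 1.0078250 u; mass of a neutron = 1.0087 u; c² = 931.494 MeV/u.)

518 MeV

Σm = 27·m(¹H) + 32·m_n = 27.2112750 + 32.2784 = 59.4896750 u
The mass defect is 59.4896750 − 58.93319 = 0.5564850 u.
E_B = 0.5564850 × 931.494 = 518.362 MeV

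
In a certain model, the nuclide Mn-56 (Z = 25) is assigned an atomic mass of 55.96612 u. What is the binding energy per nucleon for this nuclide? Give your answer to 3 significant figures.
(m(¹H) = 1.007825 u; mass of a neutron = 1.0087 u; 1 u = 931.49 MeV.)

8.30 MeV/nucleon

The nucleus contains 25 protons and 56 − 25 = 31 neutrons.
Total constituent mass: 25 × 1.007825 + 31 × 1.0087 = 56.465325 u
Mass defect Δm = 56.465325 − 55.96612 = 0.499205 u
Converting to energy: 0.499205 u × 931.49 MeV/u = 465.004 MeV
Dividing by A = 56 gives 8.304 MeV per nucleon.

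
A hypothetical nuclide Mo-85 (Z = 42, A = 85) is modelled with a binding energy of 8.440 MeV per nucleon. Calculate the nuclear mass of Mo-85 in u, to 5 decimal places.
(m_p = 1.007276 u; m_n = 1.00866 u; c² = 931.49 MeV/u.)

84.90781 u

Total binding energy = 85 × 8.440 = 717.400 MeV
Mass defect = 717.400 MeV / (931.49 MeV/u) = 0.7701639 u
Constituent mass = 42(1.007276) + 43(1.00866) = 85.677972 u
Nuclear mass = 85.677972 − 0.7701639 = 84.9078081 u ≈ 84.90781 u (to 5 decimal places)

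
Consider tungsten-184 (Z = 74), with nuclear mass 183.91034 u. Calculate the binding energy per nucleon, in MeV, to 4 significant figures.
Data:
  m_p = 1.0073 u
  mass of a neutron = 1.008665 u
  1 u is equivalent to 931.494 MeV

Σm = 74·m_p + 110·m_n = 74.5402 + 110.953150 = 185.493350 u
The mass defect is 185.493350 − 183.91034 = 1.583010 u.
Binding energy = Δm·c² = 1.583010 × 931.494 MeV/u = 1474.56 MeV
Per nucleon: 1474.56 / 184 = 8.014 MeV

8.014 MeV/nucleon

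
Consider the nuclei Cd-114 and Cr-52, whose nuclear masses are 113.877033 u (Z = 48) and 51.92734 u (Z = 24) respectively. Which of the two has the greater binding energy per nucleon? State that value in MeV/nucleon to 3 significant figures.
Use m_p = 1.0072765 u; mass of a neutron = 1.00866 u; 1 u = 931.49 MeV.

Cd-114: Σm = 48(1.0072765) + 66(1.00866) = 114.9208320 u; Δm = 1.0437990 u; E_B = 972.29 MeV; E_B/A = 8.529 MeV
Cr-52: Σm = 24(1.0072765) + 28(1.00866) = 52.4171160 u; Δm = 0.4897760 u; E_B = 456.22 MeV; E_B/A = 8.773 MeV
Cr-52 has the higher binding energy per nucleon, so it is the more tightly bound nucleus.

Cr-52; 8.77 MeV/nucleon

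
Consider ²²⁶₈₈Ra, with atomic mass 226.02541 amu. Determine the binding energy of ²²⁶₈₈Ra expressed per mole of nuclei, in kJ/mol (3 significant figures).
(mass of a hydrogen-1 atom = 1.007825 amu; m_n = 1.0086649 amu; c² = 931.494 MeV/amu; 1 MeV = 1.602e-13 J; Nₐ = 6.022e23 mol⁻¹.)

1.67e+11 kJ/mol

The nucleus contains 88 protons and 226 − 88 = 138 neutrons.
Mass of separated nucleons = 88(1.007825) + 138(1.0086649) = 88.688600 + 139.1957562 = 227.8843562 amu
Δm = 227.8843562 − 226.02541 = 1.8589462 amu
Binding energy = Δm·c² = 1.8589462 × 931.494 MeV/amu = 1731.60 MeV
Per nucleus in joules: 1731.60 MeV × 1.602e-13 J/MeV = 2.7740e-10 J
Per mole: 2.7740e-10 J × 6.022e23 mol⁻¹ = 1.6705e+14 J/mol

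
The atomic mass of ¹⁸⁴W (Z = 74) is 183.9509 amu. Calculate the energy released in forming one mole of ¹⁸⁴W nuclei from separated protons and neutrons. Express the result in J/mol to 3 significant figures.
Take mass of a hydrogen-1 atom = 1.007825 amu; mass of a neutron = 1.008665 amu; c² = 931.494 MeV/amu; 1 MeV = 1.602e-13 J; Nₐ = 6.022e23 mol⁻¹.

Σm = 74·m(¹H) + 110·m_n = 74.579050 + 110.953150 = 185.532200 amu
Mass defect Δm = 185.532200 − 183.9509 = 1.581300 amu
Binding energy = Δm·c² = 1.581300 × 931.494 MeV/amu = 1472.97 MeV
Per nucleus in joules: 1472.97 MeV × 1.602e-13 J/MeV = 2.3597e-10 J
Per mole: 2.3597e-10 J × 6.022e23 mol⁻¹ = 1.4210e+14 J/mol

1.42e+14 J/mol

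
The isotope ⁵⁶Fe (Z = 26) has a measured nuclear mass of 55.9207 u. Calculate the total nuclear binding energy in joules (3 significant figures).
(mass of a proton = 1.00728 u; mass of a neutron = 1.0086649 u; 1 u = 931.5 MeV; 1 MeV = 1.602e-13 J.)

Mass of separated nucleons = 26(1.00728) + 30(1.0086649) = 26.18928 + 30.2599470 = 56.4492270 u
Mass defect Δm = 56.4492270 − 55.9207 = 0.5285270 u
Converting to energy: 0.5285270 u × 931.5 MeV/u = 492.323 MeV
In joules: 492.323 MeV × 1.602e-13 J/MeV = 7.8870e-11 J

7.89e-11 J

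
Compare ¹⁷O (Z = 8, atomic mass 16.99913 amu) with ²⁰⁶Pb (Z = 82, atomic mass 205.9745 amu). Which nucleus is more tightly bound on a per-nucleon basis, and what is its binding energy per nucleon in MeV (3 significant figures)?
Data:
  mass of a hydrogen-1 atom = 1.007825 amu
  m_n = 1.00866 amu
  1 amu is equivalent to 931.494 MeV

²⁰⁶Pb; 7.87 MeV/nucleon

¹⁷O: Σm = 8(1.007825) + 9(1.00866) = 17.140540 amu; Δm = 0.141410 amu; E_B = 131.72 MeV; E_B/A = 7.748 MeV
²⁰⁶Pb: Σm = 82(1.007825) + 124(1.00866) = 207.715490 amu; Δm = 1.740990 amu; E_B = 1621.7 MeV; E_B/A = 7.872 MeV
²⁰⁶Pb has the higher binding energy per nucleon, so it is the more tightly bound nucleus.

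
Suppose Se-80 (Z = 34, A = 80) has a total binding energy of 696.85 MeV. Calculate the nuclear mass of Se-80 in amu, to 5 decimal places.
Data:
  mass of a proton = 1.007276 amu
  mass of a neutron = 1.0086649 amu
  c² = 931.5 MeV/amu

79.89787 amu

Mass defect = 696.85 MeV / (931.5 MeV/amu) = 0.7480945 amu
Constituent mass = 34(1.007276) + 46(1.0086649) = 80.6459694 amu
Nuclear mass = 80.6459694 − 0.7480945 = 79.8978749 amu ≈ 79.89787 amu (to 5 decimal places)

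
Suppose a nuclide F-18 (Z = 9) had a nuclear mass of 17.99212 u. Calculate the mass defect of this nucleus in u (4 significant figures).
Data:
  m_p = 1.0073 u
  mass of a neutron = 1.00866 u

Mass of separated nucleons = 9(1.0073) + 9(1.00866) = 9.0657 + 9.07794 = 18.14364 u
Δm = 18.14364 − 17.99212 = 0.15152 u

0.1515 u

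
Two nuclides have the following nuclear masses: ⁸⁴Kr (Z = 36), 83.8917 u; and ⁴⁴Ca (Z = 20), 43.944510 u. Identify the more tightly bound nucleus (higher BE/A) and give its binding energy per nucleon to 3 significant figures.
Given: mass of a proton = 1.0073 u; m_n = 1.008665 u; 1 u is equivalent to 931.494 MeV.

⁸⁴Kr; 8.73 MeV/nucleon

⁸⁴Kr: Σm = 36(1.0073) + 48(1.008665) = 84.678720 u; Δm = 0.787020 u; E_B = 733.10 MeV; E_B/A = 8.727 MeV
⁴⁴Ca: Σm = 20(1.0073) + 24(1.008665) = 44.353960 u; Δm = 0.409450 u; E_B = 381.40 MeV; E_B/A = 8.668 MeV
⁸⁴Kr has the higher binding energy per nucleon, so it is the more tightly bound nucleus.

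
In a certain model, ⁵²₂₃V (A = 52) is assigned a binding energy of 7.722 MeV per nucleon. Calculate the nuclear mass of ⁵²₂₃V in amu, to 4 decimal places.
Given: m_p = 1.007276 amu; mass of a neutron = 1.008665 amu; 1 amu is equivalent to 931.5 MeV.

Total binding energy = 52 × 7.722 = 401.544 MeV
Mass defect = 401.544 MeV / (931.5 MeV/amu) = 0.431072 amu
Constituent mass = 23(1.007276) + 29(1.008665) = 52.418633 amu
Nuclear mass = 52.418633 − 0.431072 = 51.987561 amu ≈ 51.9876 amu (to 4 decimal places)

51.9876 amu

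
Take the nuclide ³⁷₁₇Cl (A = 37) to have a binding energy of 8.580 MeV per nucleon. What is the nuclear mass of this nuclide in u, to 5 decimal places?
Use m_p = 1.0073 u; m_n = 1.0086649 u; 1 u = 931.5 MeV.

Total binding energy = 37 × 8.580 = 317.460 MeV
Mass defect = 317.460 MeV / (931.5 MeV/u) = 0.3408052 u
Constituent mass = 17(1.0073) + 20(1.0086649) = 37.2973980 u
Nuclear mass = 37.2973980 − 0.3408052 = 36.9565928 u ≈ 36.95659 u (to 5 decimal places)

36.95659 u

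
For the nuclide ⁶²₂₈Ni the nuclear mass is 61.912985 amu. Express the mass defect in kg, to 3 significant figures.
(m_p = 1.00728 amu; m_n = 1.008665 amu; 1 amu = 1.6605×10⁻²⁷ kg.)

9.72e-28 kg

Z = 28, so N = A − Z = 62 − 28 = 34.
Σm = 28·m_p + 34·m_n = 28.20384 + 34.294610 = 62.498450 amu
The mass defect is 62.498450 − 61.912985 = 0.585465 amu.
In SI units: 0.585465 amu × 1.6605×10⁻²⁷ kg/amu = 9.7216e-28 kg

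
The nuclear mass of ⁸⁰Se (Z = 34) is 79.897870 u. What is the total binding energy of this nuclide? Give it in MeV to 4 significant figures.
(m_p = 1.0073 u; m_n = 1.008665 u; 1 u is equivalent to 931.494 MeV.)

697.6 MeV

Total constituent mass: 34 × 1.0073 + 46 × 1.008665 = 80.646790 u
Δm = 80.646790 − 79.897870 = 0.748920 u
Binding energy = Δm·c² = 0.748920 × 931.494 MeV/u = 697.614 MeV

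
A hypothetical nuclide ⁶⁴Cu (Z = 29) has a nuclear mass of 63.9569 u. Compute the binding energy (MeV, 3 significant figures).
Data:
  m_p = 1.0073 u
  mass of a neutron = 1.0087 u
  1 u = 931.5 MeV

521 MeV

Total constituent mass: 29 × 1.0073 + 35 × 1.0087 = 64.5162 u
Mass defect Δm = 64.5162 − 63.9569 = 0.5593 u
Converting to energy: 0.5593 u × 931.5 MeV/u = 520.988 MeV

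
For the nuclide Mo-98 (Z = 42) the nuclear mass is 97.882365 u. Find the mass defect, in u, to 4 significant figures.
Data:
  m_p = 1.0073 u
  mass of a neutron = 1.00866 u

Total constituent mass: 42 × 1.0073 + 56 × 1.00866 = 98.79156 u
The mass defect is 98.79156 − 97.882365 = 0.909195 u.

0.9092 u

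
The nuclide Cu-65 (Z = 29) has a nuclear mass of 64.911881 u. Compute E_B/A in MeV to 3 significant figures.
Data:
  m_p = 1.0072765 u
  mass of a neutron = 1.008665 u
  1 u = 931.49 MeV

8.76 MeV/nucleon

Σm = 29·m_p + 36·m_n = 29.2110185 + 36.311940 = 65.5229585 u
Δm = 65.5229585 − 64.911881 = 0.6110775 u
Binding energy = Δm·c² = 0.6110775 × 931.49 MeV/u = 569.213 MeV
BE/A = 569.213 MeV / 65 = 8.757 MeV/nucleon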